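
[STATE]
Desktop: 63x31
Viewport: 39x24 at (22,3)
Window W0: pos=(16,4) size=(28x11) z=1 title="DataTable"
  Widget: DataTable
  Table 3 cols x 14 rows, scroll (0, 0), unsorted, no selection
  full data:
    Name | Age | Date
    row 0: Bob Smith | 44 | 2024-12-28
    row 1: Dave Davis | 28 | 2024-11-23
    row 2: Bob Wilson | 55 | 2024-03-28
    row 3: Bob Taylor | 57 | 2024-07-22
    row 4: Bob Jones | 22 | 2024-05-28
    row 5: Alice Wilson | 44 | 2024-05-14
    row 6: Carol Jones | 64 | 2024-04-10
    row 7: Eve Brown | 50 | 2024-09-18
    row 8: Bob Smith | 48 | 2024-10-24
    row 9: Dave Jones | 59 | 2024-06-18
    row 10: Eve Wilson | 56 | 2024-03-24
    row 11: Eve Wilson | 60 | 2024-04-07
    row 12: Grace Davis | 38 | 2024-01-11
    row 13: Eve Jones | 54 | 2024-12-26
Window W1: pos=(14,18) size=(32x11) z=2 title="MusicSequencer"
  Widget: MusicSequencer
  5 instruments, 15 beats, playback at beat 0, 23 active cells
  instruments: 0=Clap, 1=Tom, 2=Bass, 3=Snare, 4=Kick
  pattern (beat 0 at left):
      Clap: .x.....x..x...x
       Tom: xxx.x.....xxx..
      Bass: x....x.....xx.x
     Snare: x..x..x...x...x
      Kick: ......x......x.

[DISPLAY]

                                       
━━━━━━━━━━━━━━━━━━━━━┓                 
Table                ┃                 
─────────────────────┨                 
       │Age│Date     ┃                 
───────┼───┼─────────┃                 
mith   │44 │2024-12-2┃                 
Davis  │28 │2024-11-2┃                 
ilson  │55 │2024-03-2┃                 
aylor  │57 │2024-07-2┃                 
ones   │22 │2024-05-2┃                 
━━━━━━━━━━━━━━━━━━━━━┛                 
                                       
                                       
                                       
━━━━━━━━━━━━━━━━━━━━━━━┓               
equencer               ┃               
───────────────────────┨               
12345678901234         ┃               
█·····█··█···█         ┃               
██·█·····███··         ┃               
····█·····██·█         ┃               
··█··█···█···█         ┃               
·····█······█·         ┃               


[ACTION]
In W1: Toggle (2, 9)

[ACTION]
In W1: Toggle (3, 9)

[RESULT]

                                       
━━━━━━━━━━━━━━━━━━━━━┓                 
Table                ┃                 
─────────────────────┨                 
       │Age│Date     ┃                 
───────┼───┼─────────┃                 
mith   │44 │2024-12-2┃                 
Davis  │28 │2024-11-2┃                 
ilson  │55 │2024-03-2┃                 
aylor  │57 │2024-07-2┃                 
ones   │22 │2024-05-2┃                 
━━━━━━━━━━━━━━━━━━━━━┛                 
                                       
                                       
                                       
━━━━━━━━━━━━━━━━━━━━━━━┓               
equencer               ┃               
───────────────────────┨               
12345678901234         ┃               
█·····█··█···█         ┃               
██·█·····███··         ┃               
····█···█·██·█         ┃               
··█··█··██···█         ┃               
·····█······█·         ┃               


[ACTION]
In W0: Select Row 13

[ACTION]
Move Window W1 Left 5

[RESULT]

                                       
━━━━━━━━━━━━━━━━━━━━━┓                 
Table                ┃                 
─────────────────────┨                 
       │Age│Date     ┃                 
───────┼───┼─────────┃                 
mith   │44 │2024-12-2┃                 
Davis  │28 │2024-11-2┃                 
ilson  │55 │2024-03-2┃                 
aylor  │57 │2024-07-2┃                 
ones   │22 │2024-05-2┃                 
━━━━━━━━━━━━━━━━━━━━━┛                 
                                       
                                       
                                       
━━━━━━━━━━━━━━━━━━┓                    
cer               ┃                    
──────────────────┨                    
678901234         ┃                    
·█··█···█         ┃                    
····███··         ┃                    
···█·██·█         ┃                    
█··██···█         ┃                    
█······█·         ┃                    


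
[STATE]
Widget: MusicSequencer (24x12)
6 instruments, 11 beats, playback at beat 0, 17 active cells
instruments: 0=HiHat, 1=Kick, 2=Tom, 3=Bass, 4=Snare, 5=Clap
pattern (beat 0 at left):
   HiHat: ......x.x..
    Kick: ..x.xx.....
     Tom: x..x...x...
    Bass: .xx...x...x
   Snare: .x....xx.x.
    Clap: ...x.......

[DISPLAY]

      ▼1234567890       
 HiHat······█·█··       
  Kick··█·██·····       
   Tom█··█···█···       
  Bass·██···█···█       
 Snare·█····██·█·       
  Clap···█·······       
                        
                        
                        
                        
                        


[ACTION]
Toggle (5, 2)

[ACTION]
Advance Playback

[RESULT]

      0▼234567890       
 HiHat······█·█··       
  Kick··█·██·····       
   Tom█··█···█···       
  Bass·██···█···█       
 Snare·█····██·█·       
  Clap··██·······       
                        
                        
                        
                        
                        


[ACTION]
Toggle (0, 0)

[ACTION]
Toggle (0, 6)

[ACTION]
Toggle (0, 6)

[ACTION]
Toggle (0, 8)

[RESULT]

      0▼234567890       
 HiHat█·····█····       
  Kick··█·██·····       
   Tom█··█···█···       
  Bass·██···█···█       
 Snare·█····██·█·       
  Clap··██·······       
                        
                        
                        
                        
                        


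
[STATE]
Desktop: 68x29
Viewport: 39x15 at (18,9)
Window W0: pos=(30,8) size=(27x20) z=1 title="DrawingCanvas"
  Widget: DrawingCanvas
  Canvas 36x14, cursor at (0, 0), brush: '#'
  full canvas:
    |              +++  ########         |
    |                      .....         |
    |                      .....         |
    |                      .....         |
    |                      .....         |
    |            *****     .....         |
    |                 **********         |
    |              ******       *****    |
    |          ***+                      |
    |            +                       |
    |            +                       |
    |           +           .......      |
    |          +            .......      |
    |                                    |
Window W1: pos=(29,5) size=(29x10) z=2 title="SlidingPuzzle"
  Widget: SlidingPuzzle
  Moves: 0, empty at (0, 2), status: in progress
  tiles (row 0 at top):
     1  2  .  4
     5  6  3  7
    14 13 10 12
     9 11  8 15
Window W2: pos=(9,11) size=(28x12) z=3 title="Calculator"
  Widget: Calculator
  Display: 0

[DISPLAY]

           ┃│  1 │  2 │    │  4 │      
           ┃├────┼────┼────┼────┤      
━━━━━━━━━━━━━━━━━━┓ 6 │  3 │  7 │      
tor               ┃───┼────┼────┤      
──────────────────┨13 │ 10 │ 12 │      
                 0┃━━━━━━━━━━━━━━━━━━━━
┬───┬───┐         ┃                ...┃
│ 9 │ ÷ │         ┃      *****     ...┃
┼───┼───┤         ┃           ********┃
│ 6 │ × │         ┃        ******     ┃
┼───┼───┤         ┃    ***+           ┃
│ 3 │ - │         ┃      +            ┃
┴───┴───┘         ┃      +            ┃
━━━━━━━━━━━━━━━━━━┛     +           ..┃
            ┃          +            ..┃


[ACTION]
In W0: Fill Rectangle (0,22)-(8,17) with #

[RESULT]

           ┃│  1 │  2 │    │  4 │      
           ┃├────┼────┼────┼────┤      
━━━━━━━━━━━━━━━━━━┓ 6 │  3 │  7 │      
tor               ┃───┼────┼────┤      
──────────────────┨13 │ 10 │ 12 │      
                 0┃━━━━━━━━━━━━━━━━━━━━
┬───┬───┐         ┃           ######..┃
│ 9 │ ÷ │         ┃      *****######..┃
┼───┼───┤         ┃           ######**┃
│ 6 │ × │         ┃        ***######  ┃
┼───┼───┤         ┃    ***+   ######  ┃
│ 3 │ - │         ┃      +            ┃
┴───┴───┘         ┃      +            ┃
━━━━━━━━━━━━━━━━━━┛     +           ..┃
            ┃          +            ..┃


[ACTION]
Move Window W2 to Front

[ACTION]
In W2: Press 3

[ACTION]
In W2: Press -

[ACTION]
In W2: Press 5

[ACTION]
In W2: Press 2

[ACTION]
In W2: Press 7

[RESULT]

           ┃│  1 │  2 │    │  4 │      
           ┃├────┼────┼────┼────┤      
━━━━━━━━━━━━━━━━━━┓ 6 │  3 │  7 │      
tor               ┃───┼────┼────┤      
──────────────────┨13 │ 10 │ 12 │      
               527┃━━━━━━━━━━━━━━━━━━━━
┬───┬───┐         ┃           ######..┃
│ 9 │ ÷ │         ┃      *****######..┃
┼───┼───┤         ┃           ######**┃
│ 6 │ × │         ┃        ***######  ┃
┼───┼───┤         ┃    ***+   ######  ┃
│ 3 │ - │         ┃      +            ┃
┴───┴───┘         ┃      +            ┃
━━━━━━━━━━━━━━━━━━┛     +           ..┃
            ┃          +            ..┃


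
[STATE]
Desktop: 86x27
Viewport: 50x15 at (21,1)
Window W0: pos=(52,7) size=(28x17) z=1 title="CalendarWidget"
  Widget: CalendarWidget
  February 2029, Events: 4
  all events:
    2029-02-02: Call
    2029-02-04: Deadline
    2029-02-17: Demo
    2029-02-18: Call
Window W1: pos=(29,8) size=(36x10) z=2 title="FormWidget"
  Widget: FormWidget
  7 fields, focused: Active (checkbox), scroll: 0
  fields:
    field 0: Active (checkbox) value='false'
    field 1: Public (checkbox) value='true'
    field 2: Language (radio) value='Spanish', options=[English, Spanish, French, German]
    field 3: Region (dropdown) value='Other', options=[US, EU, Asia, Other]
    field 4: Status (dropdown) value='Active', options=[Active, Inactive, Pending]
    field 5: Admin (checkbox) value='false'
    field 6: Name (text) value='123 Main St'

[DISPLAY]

                                                  
                                                  
                                                  
                                                  
                                                  
                                                  
                               ┏━━━━━━━━━━━━━━━━━━
        ┏━━━━━━━━━━━━━━━━━━━━━━━━━━━━━━━━━━┓get   
        ┃ FormWidget                       ┃──────
        ┠──────────────────────────────────┨ry 202
        ┃> Active:     [ ]                 ┃Fr Sa 
        ┃  Public:     [x]                 ┃ 2*  3
        ┃  Language:   ( ) English  (●) Spa┃ 9 10 
        ┃  Region:     [Other            ▼]┃16 17*
        ┃  Status:     [Active           ▼]┃23 24 


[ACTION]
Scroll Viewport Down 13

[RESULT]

        ┃  Public:     [x]                 ┃ 2*  3
        ┃  Language:   ( ) English  (●) Spa┃ 9 10 
        ┃  Region:     [Other            ▼]┃16 17*
        ┃  Status:     [Active           ▼]┃23 24 
        ┃  Admin:      [ ]                 ┃      
        ┗━━━━━━━━━━━━━━━━━━━━━━━━━━━━━━━━━━┛      
                               ┃                  
                               ┃                  
                               ┃                  
                               ┃                  
                               ┃                  
                               ┗━━━━━━━━━━━━━━━━━━
                                                  
                                                  
                                                  


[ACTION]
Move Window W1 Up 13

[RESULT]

                               ┃          1  2*  3
                               ┃ 5  6  7  8  9 10 
                               ┃12 13 14 15 16 17*
                               ┃19 20 21 22 23 24 
                               ┃26 27 28          
                               ┃                  
                               ┃                  
                               ┃                  
                               ┃                  
                               ┃                  
                               ┃                  
                               ┗━━━━━━━━━━━━━━━━━━
                                                  
                                                  
                                                  


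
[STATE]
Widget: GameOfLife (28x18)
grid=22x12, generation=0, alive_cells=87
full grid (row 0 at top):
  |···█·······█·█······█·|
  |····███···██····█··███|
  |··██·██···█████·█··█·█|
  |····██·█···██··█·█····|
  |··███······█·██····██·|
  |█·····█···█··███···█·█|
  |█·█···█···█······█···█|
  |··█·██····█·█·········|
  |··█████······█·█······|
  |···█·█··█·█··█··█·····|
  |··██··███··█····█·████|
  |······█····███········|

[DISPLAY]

Gen: 0                      
···█·······█·█······█·      
····███···██····█··███      
··██·██···█████·█··█·█      
····██·█···██··█·█····      
··███······█·██····██·      
█·····█···█··███···█·█      
█·█···█···█······█···█      
··█·██····█·█·········      
··█████······█·█······      
···█·█··█·█··█··█·····      
··██··███··█····█·████      
······█····███········      
                            
                            
                            
                            
                            


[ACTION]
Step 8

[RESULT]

Gen: 8                      
······················      
················██····      
····██··········██····      
·················██···      
··········█········█··      
·········█··█·······█·      
·········█···█·····██·      
········█·····█··███··      
···█···███·█···█·██···      
···█████·███·····██···      
····█··█····███··█··█·      
·····██··········████·      
                            
                            
                            
                            
                            


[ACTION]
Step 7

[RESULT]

Gen: 15                     
······················      
·················██···      
···············█····█·      
·········█·····█··███·      
········█·██···█···█··      
·······█···█····██····      
········█··█·····█··█·      
·········█·····█████·█      
··············████·██·      
····██······█···██····      
····███·····█·█·█·█·█·      
·············█···████·      
                            
                            
                            
                            
                            


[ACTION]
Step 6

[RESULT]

Gen: 21                     
··················██··      
················██··█·      
················█···█·      
······██·····█········      
······██·····█··█··█··      
·····█··········██·█··      
······██·········██·██      
······██···········█··      
··················█·█·      
···················██·      
·····················█      
···················██·      
                            
                            
                            
                            
                            


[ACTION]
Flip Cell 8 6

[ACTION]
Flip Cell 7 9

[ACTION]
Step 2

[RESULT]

Gen: 23                     
················█··█··      
······················      
················█·█···      
······██··········█···      
·····█·█········███···      
····██·██······█···█··      
····██·██·······███·█·      
·····█··█·······██████      
······██··········█···      
···················█·█      
···················█·█      
······················      
                            
                            
                            
                            
                            


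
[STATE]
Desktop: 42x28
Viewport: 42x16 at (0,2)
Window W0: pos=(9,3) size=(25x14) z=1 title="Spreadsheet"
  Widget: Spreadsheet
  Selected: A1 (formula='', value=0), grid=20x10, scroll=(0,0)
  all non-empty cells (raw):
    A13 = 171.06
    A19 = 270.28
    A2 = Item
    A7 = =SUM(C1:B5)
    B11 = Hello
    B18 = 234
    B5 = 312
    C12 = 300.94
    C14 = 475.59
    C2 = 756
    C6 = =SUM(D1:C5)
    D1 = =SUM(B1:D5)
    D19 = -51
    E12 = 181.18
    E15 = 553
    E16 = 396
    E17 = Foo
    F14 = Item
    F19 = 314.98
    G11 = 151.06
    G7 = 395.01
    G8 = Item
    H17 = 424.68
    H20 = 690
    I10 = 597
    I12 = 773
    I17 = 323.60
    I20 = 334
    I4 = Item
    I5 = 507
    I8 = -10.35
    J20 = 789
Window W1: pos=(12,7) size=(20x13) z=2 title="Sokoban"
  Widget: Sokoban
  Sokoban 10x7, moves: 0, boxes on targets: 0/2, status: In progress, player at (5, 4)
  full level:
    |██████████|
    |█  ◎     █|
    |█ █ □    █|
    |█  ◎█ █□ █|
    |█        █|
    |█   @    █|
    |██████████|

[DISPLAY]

                                          
         ┏━━━━━━━━━━━━━━━━━━━━━━━┓        
         ┃ Spreadsheet           ┃        
         ┠───────────────────────┨        
         ┃A1:                    ┃        
         ┃  ┏━━━━━━━━━━━━━━━━━━┓ ┃        
         ┃--┃ Sokoban          ┃-┃        
         ┃  ┠──────────────────┨ ┃        
         ┃  ┃██████████        ┃ ┃        
         ┃  ┃█  ◎     █        ┃ ┃        
         ┃  ┃█ █ □    █        ┃ ┃        
         ┃  ┃█  ◎█ █□ █        ┃ ┃        
         ┃  ┃█        █        ┃I┃        
         ┃  ┃█   @    █        ┃ ┃        
         ┗━━┃██████████        ┃━┛        
            ┃Moves: 0  0/2     ┃          


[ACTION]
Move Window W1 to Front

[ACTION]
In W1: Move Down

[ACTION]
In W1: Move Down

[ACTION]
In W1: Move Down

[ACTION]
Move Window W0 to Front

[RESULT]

                                          
         ┏━━━━━━━━━━━━━━━━━━━━━━━┓        
         ┃ Spreadsheet           ┃        
         ┠───────────────────────┨        
         ┃A1:                    ┃        
         ┃       A       B       ┃        
         ┃-----------------------┃        
         ┃  1      [0]       0   ┃        
         ┃  2 Item           0   ┃        
         ┃  3        0       0   ┃        
         ┃  4        0       0   ┃        
         ┃  5        0     312   ┃        
         ┃  6        0       0#CI┃        
         ┃  7     1068       0   ┃        
         ┗━━━━━━━━━━━━━━━━━━━━━━━┛        
            ┃Moves: 0  0/2     ┃          


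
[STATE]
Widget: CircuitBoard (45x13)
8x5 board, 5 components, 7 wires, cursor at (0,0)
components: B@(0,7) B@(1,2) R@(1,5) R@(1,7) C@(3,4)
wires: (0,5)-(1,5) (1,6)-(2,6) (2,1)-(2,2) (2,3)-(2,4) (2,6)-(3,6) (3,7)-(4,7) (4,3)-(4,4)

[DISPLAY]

   0 1 2 3 4 5 6 7                           
0  [.]                  ·       B            
                        │                    
1           B           R   ·   R            
                            │                
2       · ─ ·   · ─ ·       ·                
                            │                
3                   C       ·   ·            
                                │            
4               · ─ ·           ·            
Cursor: (0,0)                                
                                             
                                             


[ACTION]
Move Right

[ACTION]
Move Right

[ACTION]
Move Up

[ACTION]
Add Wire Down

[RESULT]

   0 1 2 3 4 5 6 7                           
0          [.]          ·       B            
            │           │                    
1           B           R   ·   R            
                            │                
2       · ─ ·   · ─ ·       ·                
                            │                
3                   C       ·   ·            
                                │            
4               · ─ ·           ·            
Cursor: (0,2)                                
                                             
                                             


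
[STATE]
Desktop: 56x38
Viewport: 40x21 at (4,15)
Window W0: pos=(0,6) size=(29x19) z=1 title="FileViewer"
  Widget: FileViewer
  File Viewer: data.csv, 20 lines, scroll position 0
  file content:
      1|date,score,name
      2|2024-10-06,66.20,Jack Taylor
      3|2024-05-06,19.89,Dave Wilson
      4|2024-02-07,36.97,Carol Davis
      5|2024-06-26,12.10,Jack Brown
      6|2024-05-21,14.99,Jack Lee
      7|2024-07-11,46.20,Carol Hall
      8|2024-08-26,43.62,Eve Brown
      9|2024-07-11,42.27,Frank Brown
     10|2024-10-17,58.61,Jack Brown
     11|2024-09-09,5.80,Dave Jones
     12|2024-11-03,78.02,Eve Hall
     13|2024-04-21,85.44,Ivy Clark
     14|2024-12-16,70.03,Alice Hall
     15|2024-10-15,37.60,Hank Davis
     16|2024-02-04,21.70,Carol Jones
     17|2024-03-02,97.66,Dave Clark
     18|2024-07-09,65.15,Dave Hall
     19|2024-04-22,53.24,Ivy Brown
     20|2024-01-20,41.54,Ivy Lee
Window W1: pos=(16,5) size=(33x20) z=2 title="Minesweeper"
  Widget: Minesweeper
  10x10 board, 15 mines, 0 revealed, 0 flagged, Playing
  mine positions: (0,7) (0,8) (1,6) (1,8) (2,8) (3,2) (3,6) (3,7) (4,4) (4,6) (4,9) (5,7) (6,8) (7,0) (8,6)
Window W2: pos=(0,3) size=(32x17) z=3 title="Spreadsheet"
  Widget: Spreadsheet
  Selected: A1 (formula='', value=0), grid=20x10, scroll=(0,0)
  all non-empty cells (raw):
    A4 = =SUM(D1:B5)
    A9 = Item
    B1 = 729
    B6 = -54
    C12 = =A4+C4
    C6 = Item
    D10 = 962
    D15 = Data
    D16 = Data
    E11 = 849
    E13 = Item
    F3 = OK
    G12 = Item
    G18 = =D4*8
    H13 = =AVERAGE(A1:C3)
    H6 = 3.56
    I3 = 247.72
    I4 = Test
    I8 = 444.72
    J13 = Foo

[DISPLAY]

        0       0       0  ┃            
        0       0       0  ┃            
 Item           0       0  ┃            
        0       0       0  ┃            
━━━━━━━━━━━━━━━━━━━━━━━━━━━┛            
4-11-03,78.0┃                           
4-04-21,85.4┃                           
4-12-16,70.0┃                           
4-10-15,37.6┃                           
━━━━━━━━━━━━┗━━━━━━━━━━━━━━━━━━━━━━━━━━━
                                        
                                        
                                        
                                        
                                        
                                        
                                        
                                        
                                        
                                        
                                        


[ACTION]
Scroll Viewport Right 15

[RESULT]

    0       0  ┃                ┃       
    0       0  ┃                ┃       
    0       0  ┃                ┃       
    0       0  ┃                ┃       
━━━━━━━━━━━━━━━┛                ┃       
┃                               ┃       
┃                               ┃       
┃                               ┃       
┃                               ┃       
┗━━━━━━━━━━━━━━━━━━━━━━━━━━━━━━━┛       
                                        
                                        
                                        
                                        
                                        
                                        
                                        
                                        
                                        
                                        
                                        


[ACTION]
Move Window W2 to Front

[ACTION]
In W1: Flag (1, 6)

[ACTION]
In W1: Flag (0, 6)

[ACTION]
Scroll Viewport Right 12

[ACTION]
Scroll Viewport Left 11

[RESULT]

       0       0       0  ┃             
       0       0       0  ┃             
Item           0       0  ┃             
       0       0       0  ┃             
━━━━━━━━━━━━━━━━━━━━━━━━━━┛             
-11-03,78.0┃                            
-04-21,85.4┃                            
-12-16,70.0┃                            
-10-15,37.6┃                            
━━━━━━━━━━━┗━━━━━━━━━━━━━━━━━━━━━━━━━━━━
                                        
                                        
                                        
                                        
                                        
                                        
                                        
                                        
                                        
                                        
                                        


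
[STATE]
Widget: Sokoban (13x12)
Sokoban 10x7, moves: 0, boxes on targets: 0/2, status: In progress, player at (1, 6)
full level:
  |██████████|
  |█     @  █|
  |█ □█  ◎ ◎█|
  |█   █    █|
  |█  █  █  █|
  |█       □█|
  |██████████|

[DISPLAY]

██████████   
█     @  █   
█ □█  ◎ ◎█   
█   █    █   
█  █  █  █   
█       □█   
██████████   
Moves: 0  0/2
             
             
             
             


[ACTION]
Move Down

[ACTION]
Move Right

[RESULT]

██████████   
█        █   
█ □█  ◎@◎█   
█   █    █   
█  █  █  █   
█       □█   
██████████   
Moves: 2  0/2
             
             
             
             


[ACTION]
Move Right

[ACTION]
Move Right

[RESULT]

██████████   
█        █   
█ □█  ◎ +█   
█   █    █   
█  █  █  █   
█       □█   
██████████   
Moves: 3  0/2
             
             
             
             


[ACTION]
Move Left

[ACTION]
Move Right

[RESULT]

██████████   
█        █   
█ □█  ◎ +█   
█   █    █   
█  █  █  █   
█       □█   
██████████   
Moves: 5  0/2
             
             
             
             


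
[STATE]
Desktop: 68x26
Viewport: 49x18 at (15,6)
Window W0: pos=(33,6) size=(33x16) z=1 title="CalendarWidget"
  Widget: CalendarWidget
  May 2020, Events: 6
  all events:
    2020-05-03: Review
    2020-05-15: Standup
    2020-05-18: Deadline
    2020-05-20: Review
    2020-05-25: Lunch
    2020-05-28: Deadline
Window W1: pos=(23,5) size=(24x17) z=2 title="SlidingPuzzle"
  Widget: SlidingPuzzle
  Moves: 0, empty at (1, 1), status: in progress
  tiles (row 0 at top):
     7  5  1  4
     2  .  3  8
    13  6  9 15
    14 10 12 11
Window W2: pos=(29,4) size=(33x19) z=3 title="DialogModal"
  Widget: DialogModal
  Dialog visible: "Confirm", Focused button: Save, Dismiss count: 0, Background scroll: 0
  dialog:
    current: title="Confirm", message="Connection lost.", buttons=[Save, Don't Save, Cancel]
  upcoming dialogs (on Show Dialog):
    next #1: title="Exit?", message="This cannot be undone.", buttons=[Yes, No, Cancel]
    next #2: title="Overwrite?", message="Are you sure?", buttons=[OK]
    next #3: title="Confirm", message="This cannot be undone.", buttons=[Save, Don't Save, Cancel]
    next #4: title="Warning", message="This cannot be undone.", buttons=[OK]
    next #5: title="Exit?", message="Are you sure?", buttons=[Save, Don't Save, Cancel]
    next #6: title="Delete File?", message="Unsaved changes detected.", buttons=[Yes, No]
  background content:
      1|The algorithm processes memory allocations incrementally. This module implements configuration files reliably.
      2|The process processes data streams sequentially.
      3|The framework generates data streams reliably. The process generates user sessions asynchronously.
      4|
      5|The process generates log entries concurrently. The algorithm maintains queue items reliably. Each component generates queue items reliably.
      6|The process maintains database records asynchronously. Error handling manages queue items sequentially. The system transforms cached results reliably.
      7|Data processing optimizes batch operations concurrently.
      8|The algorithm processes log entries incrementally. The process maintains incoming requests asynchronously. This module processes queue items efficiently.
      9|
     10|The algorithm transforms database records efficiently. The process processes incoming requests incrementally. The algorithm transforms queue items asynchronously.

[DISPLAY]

        ┃ Slid┠───────────────────────────────┨━━
        ┠─────┃The algorithm processes memory ┃  
        ┃┌────┃The process processes data stre┃──
        ┃│  7 ┃The framework generates data st┃  
        ┃├────┃                               ┃  
        ┃│  2 ┃The process generates log entri┃  
        ┃├────┃Th┌─────────────────────────┐e ┃  
        ┃│ 13 ┃Da│         Confirm         │ch┃  
        ┃├────┃Th│     Connection lost.    │nt┃  
        ┃│ 14 ┃  │[Save]  Don't Save   Canc│  ┃  
        ┃└────┃Th└─────────────────────────┘ba┃  
        ┃Moves┃                               ┃  
        ┃     ┃                               ┃  
        ┃     ┃                               ┃  
        ┃     ┃                               ┃  
        ┗━━━━━┃                               ┃━━
              ┗━━━━━━━━━━━━━━━━━━━━━━━━━━━━━━━┛  
                                                 


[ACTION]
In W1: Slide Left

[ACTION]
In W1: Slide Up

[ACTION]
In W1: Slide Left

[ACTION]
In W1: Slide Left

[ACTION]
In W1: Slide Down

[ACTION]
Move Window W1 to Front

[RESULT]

        ┃ SlidingPuzzle        ┃──────────────┨━━
        ┠──────────────────────┨cesses memory ┃  
        ┃┌────┬────┬────┬────┐ ┃sses data stre┃──
        ┃│  7 │  5 │  1 │  4 │ ┃erates data st┃  
        ┃├────┼────┼────┼────┤ ┃              ┃  
        ┃│  2 │  3 │  9 │    │ ┃ates log entri┃  
        ┃├────┼────┼────┼────┤ ┃───────────┐e ┃  
        ┃│ 13 │  6 │ 15 │  8 │ ┃rm         │ch┃  
        ┃├────┼────┼────┼────┤ ┃n lost.    │nt┃  
        ┃│ 14 │ 10 │ 12 │ 11 │ ┃Save   Canc│  ┃  
        ┃└────┴────┴────┴────┘ ┃───────────┘ba┃  
        ┃Moves: 4              ┃              ┃  
        ┃                      ┃              ┃  
        ┃                      ┃              ┃  
        ┃                      ┃              ┃  
        ┗━━━━━━━━━━━━━━━━━━━━━━┛              ┃━━
              ┗━━━━━━━━━━━━━━━━━━━━━━━━━━━━━━━┛  
                                                 


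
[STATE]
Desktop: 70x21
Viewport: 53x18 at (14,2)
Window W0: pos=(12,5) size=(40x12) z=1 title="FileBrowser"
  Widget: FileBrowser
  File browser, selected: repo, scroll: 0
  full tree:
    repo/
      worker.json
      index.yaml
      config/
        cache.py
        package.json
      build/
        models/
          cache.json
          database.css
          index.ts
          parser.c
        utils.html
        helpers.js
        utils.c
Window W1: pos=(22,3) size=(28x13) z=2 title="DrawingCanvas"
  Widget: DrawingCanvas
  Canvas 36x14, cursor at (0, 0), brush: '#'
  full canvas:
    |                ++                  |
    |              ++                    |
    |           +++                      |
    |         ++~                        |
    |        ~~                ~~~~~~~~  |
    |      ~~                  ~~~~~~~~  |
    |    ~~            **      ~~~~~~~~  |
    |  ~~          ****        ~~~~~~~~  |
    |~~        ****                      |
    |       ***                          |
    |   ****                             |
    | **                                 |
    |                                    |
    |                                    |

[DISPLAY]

                                                     
        ┏━━━━━━━━━━━━━━━━━━━━━━━━━━┓                 
        ┃ DrawingCanvas            ┃                 
━━━━━━━━┠──────────────────────────┨━┓               
FileBrow┃+               ++        ┃ ┃               
────────┃              ++          ┃─┨               
 [-] rep┃           +++            ┃ ┃               
   worke┃         ++~              ┃ ┃               
   index┃        ~~                ┃ ┃               
   [+] c┃      ~~                  ┃ ┃               
   [+] b┃    ~~            **      ┃ ┃               
        ┃  ~~          ****        ┃ ┃               
        ┃~~        ****            ┃ ┃               
        ┗━━━━━━━━━━━━━━━━━━━━━━━━━━┛ ┃               
━━━━━━━━━━━━━━━━━━━━━━━━━━━━━━━━━━━━━┛               
                                                     
                                                     
                                                     


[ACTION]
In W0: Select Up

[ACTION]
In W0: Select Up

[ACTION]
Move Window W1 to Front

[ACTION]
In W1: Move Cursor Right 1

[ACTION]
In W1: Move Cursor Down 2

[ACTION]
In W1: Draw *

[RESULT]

                                                     
        ┏━━━━━━━━━━━━━━━━━━━━━━━━━━┓                 
        ┃ DrawingCanvas            ┃                 
━━━━━━━━┠──────────────────────────┨━┓               
FileBrow┃                ++        ┃ ┃               
────────┃              ++          ┃─┨               
 [-] rep┃ *         +++            ┃ ┃               
   worke┃         ++~              ┃ ┃               
   index┃        ~~                ┃ ┃               
   [+] c┃      ~~                  ┃ ┃               
   [+] b┃    ~~            **      ┃ ┃               
        ┃  ~~          ****        ┃ ┃               
        ┃~~        ****            ┃ ┃               
        ┗━━━━━━━━━━━━━━━━━━━━━━━━━━┛ ┃               
━━━━━━━━━━━━━━━━━━━━━━━━━━━━━━━━━━━━━┛               
                                                     
                                                     
                                                     


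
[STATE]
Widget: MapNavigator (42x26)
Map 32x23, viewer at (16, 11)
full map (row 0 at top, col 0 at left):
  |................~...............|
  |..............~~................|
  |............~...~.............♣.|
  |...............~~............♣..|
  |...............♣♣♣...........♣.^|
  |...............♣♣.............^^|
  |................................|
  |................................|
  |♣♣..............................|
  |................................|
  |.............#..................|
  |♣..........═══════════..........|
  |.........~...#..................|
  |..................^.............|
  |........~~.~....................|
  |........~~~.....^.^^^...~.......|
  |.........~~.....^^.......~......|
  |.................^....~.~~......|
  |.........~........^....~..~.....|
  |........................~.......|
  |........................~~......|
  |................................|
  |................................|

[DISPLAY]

                                          
                                          
     ................~...............     
     ..............~~................     
     ............~...~.............♣.     
     ...............~~............♣..     
     ...............♣♣♣...........♣.^     
     ...............♣♣.............^^     
     ................................     
     ................................     
     ♣♣..............................     
     ................................     
     .............#..................     
     ♣..........═════@═════..........     
     .........~...#..................     
     ..................^.............     
     ........~~.~....................     
     ........~~~.....^.^^^...~.......     
     .........~~.....^^.......~......     
     .................^....~.~~......     
     .........~........^....~..~.....     
     ........................~.......     
     ........................~~......     
     ................................     
     ................................     
                                          


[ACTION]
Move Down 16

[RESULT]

     ................................     
     .............#..................     
     ♣..........═══════════..........     
     .........~...#..................     
     ..................^.............     
     ........~~.~....................     
     ........~~~.....^.^^^...~.......     
     .........~~.....^^.......~......     
     .................^....~.~~......     
     .........~........^....~..~.....     
     ........................~.......     
     ........................~~......     
     ................................     
     ................@...............     
                                          
                                          
                                          
                                          
                                          
                                          
                                          
                                          
                                          
                                          
                                          
                                          


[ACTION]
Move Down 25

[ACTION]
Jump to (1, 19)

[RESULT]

                    ......................
                    ......................
                    ♣♣....................
                    ......................
                    .............#........
                    ♣..........═══════════
                    .........~...#........
                    ..................^...
                    ........~~.~..........
                    ........~~~.....^.^^^.
                    .........~~.....^^....
                    .................^....
                    .........~........^...
                    .@....................
                    ......................
                    ......................
                    ......................
                                          
                                          
                                          
                                          
                                          
                                          
                                          
                                          
                                          


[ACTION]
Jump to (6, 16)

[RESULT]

               ...............~~..........
               ...............♣♣♣.........
               ...............♣♣..........
               ...........................
               ...........................
               ♣♣.........................
               ...........................
               .............#.............
               ♣..........═══════════.....
               .........~...#.............
               ..................^........
               ........~~.~...............
               ........~~~.....^.^^^...~..
               ......@..~~.....^^.......~.
               .................^....~.~~.
               .........~........^....~..~
               ........................~..
               ........................~~.
               ...........................
               ...........................
                                          
                                          
                                          
                                          
                                          
                                          


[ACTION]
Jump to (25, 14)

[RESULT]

..........~~................              
........~...~.............♣.              
...........~~............♣..              
...........♣♣♣...........♣.^              
...........♣♣.............^^              
............................              
............................              
............................              
............................              
.........#..................              
.......═══════════..........              
.....~...#..................              
..............^.............              
....~~.~.............@......              
....~~~.....^.^^^...~.......              
.....~~.....^^.......~......              
.............^....~.~~......              
.....~........^....~..~.....              
....................~.......              
....................~~......              
............................              
............................              
                                          
                                          
                                          
                                          
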